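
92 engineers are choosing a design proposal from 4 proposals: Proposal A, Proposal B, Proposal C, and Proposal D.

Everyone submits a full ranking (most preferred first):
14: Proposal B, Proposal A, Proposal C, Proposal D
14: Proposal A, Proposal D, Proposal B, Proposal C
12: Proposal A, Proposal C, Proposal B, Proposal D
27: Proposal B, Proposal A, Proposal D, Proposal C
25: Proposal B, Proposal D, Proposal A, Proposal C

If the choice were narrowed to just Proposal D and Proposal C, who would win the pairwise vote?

Proposal D

Proposal D is ranked above Proposal C on 66 ballots; Proposal C above Proposal D on 26.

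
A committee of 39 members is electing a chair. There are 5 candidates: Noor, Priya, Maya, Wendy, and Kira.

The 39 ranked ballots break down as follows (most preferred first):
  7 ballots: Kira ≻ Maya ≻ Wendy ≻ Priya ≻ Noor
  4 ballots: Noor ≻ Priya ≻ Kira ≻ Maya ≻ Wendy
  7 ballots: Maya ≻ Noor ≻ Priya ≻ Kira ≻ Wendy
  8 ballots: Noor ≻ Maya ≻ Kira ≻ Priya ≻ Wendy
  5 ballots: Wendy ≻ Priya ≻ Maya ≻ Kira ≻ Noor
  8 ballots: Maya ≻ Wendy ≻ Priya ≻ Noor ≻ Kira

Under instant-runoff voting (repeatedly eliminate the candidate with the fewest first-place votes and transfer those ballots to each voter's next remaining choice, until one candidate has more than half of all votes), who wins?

Round 1: Noor 12, Priya 0, Maya 15, Wendy 5, Kira 7. Priya eliminated.
Round 2: Noor 12, Maya 15, Wendy 5, Kira 7. Wendy eliminated.
Round 3: Noor 12, Maya 20, Kira 7. Maya has a majority (≥20).

Maya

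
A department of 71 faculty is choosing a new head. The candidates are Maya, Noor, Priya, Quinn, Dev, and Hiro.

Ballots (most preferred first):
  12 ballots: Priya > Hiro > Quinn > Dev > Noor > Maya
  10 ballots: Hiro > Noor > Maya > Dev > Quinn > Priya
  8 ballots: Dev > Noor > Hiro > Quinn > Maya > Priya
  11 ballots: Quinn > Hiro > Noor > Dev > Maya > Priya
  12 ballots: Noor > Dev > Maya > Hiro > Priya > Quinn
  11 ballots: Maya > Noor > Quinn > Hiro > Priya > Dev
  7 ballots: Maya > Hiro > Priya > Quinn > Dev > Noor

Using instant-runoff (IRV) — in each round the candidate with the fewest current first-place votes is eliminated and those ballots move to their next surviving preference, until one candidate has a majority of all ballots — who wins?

Round 1: Maya 18, Noor 12, Priya 12, Quinn 11, Dev 8, Hiro 10. Dev eliminated.
Round 2: Maya 18, Noor 20, Priya 12, Quinn 11, Hiro 10. Hiro eliminated.
Round 3: Maya 18, Noor 30, Priya 12, Quinn 11. Quinn eliminated.
Round 4: Maya 18, Noor 41, Priya 12. Noor has a majority (≥36).

Noor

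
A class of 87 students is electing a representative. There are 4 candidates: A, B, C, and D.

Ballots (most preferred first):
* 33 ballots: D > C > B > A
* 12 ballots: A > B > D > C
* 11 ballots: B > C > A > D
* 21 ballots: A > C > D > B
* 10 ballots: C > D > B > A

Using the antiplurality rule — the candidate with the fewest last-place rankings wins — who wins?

D

Last-place votes: A 43, B 21, C 12, D 11.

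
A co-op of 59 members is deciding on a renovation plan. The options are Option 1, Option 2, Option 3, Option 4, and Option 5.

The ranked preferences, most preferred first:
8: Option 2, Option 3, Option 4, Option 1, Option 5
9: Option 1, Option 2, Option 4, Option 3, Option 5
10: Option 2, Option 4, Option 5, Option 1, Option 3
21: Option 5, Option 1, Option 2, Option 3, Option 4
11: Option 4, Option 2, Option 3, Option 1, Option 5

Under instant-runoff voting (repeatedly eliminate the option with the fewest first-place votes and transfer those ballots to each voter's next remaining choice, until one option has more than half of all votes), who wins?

Option 2

Round 1: Option 1 9, Option 2 18, Option 3 0, Option 4 11, Option 5 21. Option 3 eliminated.
Round 2: Option 1 9, Option 2 18, Option 4 11, Option 5 21. Option 1 eliminated.
Round 3: Option 2 27, Option 4 11, Option 5 21. Option 4 eliminated.
Round 4: Option 2 38, Option 5 21. Option 2 has a majority (≥30).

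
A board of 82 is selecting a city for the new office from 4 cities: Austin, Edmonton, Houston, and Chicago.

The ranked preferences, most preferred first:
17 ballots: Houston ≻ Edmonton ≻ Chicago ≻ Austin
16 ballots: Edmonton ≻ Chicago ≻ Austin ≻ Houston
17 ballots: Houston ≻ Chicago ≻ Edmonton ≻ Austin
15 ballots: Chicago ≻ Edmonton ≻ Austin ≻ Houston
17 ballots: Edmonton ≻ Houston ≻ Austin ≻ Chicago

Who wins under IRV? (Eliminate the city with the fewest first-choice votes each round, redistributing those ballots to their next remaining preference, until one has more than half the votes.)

Round 1: Austin 0, Edmonton 33, Houston 34, Chicago 15. Austin eliminated.
Round 2: Edmonton 33, Houston 34, Chicago 15. Chicago eliminated.
Round 3: Edmonton 48, Houston 34. Edmonton has a majority (≥42).

Edmonton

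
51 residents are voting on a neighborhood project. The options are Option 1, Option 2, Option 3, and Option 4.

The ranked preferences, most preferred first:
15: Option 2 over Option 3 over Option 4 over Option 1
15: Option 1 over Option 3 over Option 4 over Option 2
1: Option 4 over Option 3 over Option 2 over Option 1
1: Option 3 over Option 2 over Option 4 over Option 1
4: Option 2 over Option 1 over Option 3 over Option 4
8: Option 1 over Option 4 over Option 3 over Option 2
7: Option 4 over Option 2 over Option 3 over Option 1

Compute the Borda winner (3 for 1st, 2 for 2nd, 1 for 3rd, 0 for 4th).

Option 3

Option 1: 15×0 + 15×3 + 1×0 + 1×0 + 4×2 + 8×3 + 7×0 = 77
Option 2: 15×3 + 15×0 + 1×1 + 1×2 + 4×3 + 8×0 + 7×2 = 74
Option 3: 15×2 + 15×2 + 1×2 + 1×3 + 4×1 + 8×1 + 7×1 = 84
Option 4: 15×1 + 15×1 + 1×3 + 1×1 + 4×0 + 8×2 + 7×3 = 71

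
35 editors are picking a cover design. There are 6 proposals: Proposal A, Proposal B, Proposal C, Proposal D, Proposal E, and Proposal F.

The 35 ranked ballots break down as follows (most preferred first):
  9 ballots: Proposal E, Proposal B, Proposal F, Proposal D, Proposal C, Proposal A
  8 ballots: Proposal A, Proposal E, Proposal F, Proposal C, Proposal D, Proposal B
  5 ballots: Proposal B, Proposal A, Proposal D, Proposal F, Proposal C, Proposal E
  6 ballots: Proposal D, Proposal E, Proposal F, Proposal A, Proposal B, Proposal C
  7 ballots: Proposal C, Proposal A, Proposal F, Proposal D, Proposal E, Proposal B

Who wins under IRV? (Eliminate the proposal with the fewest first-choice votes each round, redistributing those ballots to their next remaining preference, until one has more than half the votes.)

Round 1: Proposal A 8, Proposal B 5, Proposal C 7, Proposal D 6, Proposal E 9, Proposal F 0. Proposal F eliminated.
Round 2: Proposal A 8, Proposal B 5, Proposal C 7, Proposal D 6, Proposal E 9. Proposal B eliminated.
Round 3: Proposal A 13, Proposal C 7, Proposal D 6, Proposal E 9. Proposal D eliminated.
Round 4: Proposal A 13, Proposal C 7, Proposal E 15. Proposal C eliminated.
Round 5: Proposal A 20, Proposal E 15. Proposal A has a majority (≥18).

Proposal A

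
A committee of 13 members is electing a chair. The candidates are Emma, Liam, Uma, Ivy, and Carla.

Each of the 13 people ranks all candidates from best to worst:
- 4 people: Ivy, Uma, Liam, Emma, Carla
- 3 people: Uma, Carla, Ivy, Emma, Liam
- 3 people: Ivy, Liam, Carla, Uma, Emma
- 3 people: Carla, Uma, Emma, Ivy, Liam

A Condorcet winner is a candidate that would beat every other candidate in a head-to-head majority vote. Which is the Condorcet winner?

Ivy

Ivy vs Emma: 10–3
Ivy vs Liam: 13–0
Ivy vs Uma: 7–6
Ivy vs Carla: 7–6
Ivy beats every other candidate.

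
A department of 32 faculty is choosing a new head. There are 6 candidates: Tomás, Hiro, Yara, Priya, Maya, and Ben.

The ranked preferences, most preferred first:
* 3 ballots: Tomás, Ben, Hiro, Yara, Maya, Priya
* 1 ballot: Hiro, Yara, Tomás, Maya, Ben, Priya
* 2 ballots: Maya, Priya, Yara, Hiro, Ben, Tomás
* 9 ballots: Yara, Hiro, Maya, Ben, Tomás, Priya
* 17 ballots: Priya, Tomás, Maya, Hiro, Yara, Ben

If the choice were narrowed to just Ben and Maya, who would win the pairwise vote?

Ben is ranked above Maya on 3 ballots; Maya above Ben on 29.

Maya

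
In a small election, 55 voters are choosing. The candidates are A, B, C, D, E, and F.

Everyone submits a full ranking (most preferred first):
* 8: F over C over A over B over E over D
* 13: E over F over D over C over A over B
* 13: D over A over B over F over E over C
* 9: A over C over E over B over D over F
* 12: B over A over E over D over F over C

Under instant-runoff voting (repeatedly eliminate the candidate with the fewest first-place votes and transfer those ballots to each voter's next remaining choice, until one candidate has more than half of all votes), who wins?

A

Round 1: A 9, B 12, C 0, D 13, E 13, F 8. C eliminated.
Round 2: A 9, B 12, D 13, E 13, F 8. F eliminated.
Round 3: A 17, B 12, D 13, E 13. B eliminated.
Round 4: A 29, D 13, E 13. A has a majority (≥28).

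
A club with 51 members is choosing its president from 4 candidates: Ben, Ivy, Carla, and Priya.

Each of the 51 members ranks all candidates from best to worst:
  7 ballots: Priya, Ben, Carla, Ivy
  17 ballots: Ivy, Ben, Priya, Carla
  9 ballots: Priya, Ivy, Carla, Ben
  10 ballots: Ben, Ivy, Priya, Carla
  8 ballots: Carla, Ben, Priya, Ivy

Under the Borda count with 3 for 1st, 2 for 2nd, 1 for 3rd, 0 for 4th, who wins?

Ben: 7×2 + 17×2 + 9×0 + 10×3 + 8×2 = 94
Ivy: 7×0 + 17×3 + 9×2 + 10×2 + 8×0 = 89
Carla: 7×1 + 17×0 + 9×1 + 10×0 + 8×3 = 40
Priya: 7×3 + 17×1 + 9×3 + 10×1 + 8×1 = 83

Ben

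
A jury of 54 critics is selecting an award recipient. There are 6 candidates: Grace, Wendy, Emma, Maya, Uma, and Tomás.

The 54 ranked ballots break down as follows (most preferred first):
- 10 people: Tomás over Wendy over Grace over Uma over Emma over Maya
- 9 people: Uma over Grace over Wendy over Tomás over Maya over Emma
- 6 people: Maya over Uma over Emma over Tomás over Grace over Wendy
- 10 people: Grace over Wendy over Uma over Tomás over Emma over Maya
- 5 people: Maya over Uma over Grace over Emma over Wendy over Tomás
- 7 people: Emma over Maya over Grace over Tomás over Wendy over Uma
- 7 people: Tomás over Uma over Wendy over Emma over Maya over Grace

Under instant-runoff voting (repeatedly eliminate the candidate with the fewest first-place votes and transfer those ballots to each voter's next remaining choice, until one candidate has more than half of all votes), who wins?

Round 1: Grace 10, Wendy 0, Emma 7, Maya 11, Uma 9, Tomás 17. Wendy eliminated.
Round 2: Grace 10, Emma 7, Maya 11, Uma 9, Tomás 17. Emma eliminated.
Round 3: Grace 10, Maya 18, Uma 9, Tomás 17. Uma eliminated.
Round 4: Grace 19, Maya 18, Tomás 17. Tomás eliminated.
Round 5: Grace 29, Maya 25. Grace has a majority (≥28).

Grace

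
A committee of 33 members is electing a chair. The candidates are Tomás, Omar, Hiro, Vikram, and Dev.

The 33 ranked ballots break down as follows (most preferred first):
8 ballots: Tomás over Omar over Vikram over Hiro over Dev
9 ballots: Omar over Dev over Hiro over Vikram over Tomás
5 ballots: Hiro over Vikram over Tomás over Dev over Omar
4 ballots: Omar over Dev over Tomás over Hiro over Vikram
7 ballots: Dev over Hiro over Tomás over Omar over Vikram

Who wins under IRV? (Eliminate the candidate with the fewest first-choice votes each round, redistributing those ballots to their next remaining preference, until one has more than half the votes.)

Tomás

Round 1: Tomás 8, Omar 13, Hiro 5, Vikram 0, Dev 7. Vikram eliminated.
Round 2: Tomás 8, Omar 13, Hiro 5, Dev 7. Hiro eliminated.
Round 3: Tomás 13, Omar 13, Dev 7. Dev eliminated.
Round 4: Tomás 20, Omar 13. Tomás has a majority (≥17).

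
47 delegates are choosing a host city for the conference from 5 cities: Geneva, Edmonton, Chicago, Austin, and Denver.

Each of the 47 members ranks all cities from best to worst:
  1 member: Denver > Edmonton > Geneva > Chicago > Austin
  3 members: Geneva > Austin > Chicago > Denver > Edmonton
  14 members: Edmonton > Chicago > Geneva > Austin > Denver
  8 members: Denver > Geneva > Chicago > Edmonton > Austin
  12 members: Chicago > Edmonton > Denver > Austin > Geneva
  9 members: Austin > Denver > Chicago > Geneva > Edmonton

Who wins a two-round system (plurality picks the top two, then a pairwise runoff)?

Chicago

Round 1 first-place votes: Geneva 3, Edmonton 14, Chicago 12, Austin 9, Denver 9. Edmonton and Chicago advance.
Runoff: Edmonton is ranked above Chicago on 15 ballots, Chicago above Edmonton on 32.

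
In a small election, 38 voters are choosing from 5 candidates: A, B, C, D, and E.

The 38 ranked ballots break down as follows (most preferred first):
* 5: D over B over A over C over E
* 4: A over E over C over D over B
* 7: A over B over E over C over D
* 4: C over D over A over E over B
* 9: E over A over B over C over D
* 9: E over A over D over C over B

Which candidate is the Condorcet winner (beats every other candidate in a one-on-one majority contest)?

A

A vs B: 33–5
A vs C: 34–4
A vs D: 29–9
A vs E: 20–18
A beats every other candidate.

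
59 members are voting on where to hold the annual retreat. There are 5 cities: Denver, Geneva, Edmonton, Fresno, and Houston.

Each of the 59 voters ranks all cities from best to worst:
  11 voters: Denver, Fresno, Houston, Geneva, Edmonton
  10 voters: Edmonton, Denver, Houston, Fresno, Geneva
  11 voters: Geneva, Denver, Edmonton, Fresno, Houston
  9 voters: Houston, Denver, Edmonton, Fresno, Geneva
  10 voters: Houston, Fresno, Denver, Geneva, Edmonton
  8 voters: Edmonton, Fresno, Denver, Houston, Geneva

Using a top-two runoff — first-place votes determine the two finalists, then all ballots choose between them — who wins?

Round 1 first-place votes: Denver 11, Geneva 11, Edmonton 18, Fresno 0, Houston 19. Houston and Edmonton advance.
Runoff: Houston is ranked above Edmonton on 30 ballots, Edmonton above Houston on 29.

Houston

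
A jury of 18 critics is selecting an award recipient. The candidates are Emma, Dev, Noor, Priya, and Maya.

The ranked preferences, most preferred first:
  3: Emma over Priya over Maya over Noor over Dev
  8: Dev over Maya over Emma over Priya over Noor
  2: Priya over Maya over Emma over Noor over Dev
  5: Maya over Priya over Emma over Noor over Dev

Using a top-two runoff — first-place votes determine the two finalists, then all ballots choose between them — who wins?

Maya

Round 1 first-place votes: Emma 3, Dev 8, Noor 0, Priya 2, Maya 5. Dev and Maya advance.
Runoff: Dev is ranked above Maya on 8 ballots, Maya above Dev on 10.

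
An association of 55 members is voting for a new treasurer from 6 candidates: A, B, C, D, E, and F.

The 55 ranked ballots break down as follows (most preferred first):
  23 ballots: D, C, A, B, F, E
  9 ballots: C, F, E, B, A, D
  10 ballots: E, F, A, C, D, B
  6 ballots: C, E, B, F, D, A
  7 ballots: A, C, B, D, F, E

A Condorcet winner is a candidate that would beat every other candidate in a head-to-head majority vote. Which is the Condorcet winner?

C vs A: 38–17
C vs B: 55–0
C vs D: 32–23
C vs E: 45–10
C vs F: 45–10
C beats every other candidate.

C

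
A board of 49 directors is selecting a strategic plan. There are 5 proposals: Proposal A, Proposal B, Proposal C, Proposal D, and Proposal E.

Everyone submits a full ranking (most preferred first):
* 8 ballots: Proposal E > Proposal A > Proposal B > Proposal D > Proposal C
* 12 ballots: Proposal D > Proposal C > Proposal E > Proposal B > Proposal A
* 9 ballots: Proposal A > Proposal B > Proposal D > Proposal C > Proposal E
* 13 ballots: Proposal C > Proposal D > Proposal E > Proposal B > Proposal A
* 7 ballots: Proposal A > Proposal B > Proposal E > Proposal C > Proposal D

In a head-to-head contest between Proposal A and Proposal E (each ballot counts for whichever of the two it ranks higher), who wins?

Proposal E

Proposal A is ranked above Proposal E on 16 ballots; Proposal E above Proposal A on 33.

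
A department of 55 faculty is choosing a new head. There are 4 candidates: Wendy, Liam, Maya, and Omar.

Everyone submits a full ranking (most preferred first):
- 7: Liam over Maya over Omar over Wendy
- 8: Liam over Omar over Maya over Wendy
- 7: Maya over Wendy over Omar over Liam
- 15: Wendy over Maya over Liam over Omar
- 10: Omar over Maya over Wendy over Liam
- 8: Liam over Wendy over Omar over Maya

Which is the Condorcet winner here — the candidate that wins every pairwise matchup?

Maya

Maya vs Wendy: 32–23
Maya vs Liam: 32–23
Maya vs Omar: 29–26
Maya beats every other candidate.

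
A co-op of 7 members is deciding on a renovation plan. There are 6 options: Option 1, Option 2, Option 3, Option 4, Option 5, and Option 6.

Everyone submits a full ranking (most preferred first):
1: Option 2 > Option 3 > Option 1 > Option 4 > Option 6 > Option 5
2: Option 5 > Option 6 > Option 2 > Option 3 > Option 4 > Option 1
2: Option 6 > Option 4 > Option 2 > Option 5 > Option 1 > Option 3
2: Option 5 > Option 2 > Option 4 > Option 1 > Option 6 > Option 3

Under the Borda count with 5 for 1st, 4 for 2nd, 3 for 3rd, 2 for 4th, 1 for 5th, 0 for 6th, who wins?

Option 2

Option 1: 1×3 + 2×0 + 2×1 + 2×2 = 9
Option 2: 1×5 + 2×3 + 2×3 + 2×4 = 25
Option 3: 1×4 + 2×2 + 2×0 + 2×0 = 8
Option 4: 1×2 + 2×1 + 2×4 + 2×3 = 18
Option 5: 1×0 + 2×5 + 2×2 + 2×5 = 24
Option 6: 1×1 + 2×4 + 2×5 + 2×1 = 21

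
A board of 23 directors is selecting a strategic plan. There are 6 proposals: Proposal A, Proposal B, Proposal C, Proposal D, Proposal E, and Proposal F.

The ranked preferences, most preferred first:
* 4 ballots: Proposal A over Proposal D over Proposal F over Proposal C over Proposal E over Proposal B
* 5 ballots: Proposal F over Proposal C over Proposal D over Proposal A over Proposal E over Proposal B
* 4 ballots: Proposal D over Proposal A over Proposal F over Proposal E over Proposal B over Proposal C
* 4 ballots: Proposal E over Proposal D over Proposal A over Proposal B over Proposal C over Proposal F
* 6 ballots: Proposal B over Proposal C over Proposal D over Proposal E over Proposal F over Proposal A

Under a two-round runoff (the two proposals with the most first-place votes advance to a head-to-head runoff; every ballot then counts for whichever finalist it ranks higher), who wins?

Round 1 first-place votes: Proposal A 4, Proposal B 6, Proposal C 0, Proposal D 4, Proposal E 4, Proposal F 5. Proposal B and Proposal F advance.
Runoff: Proposal B is ranked above Proposal F on 10 ballots, Proposal F above Proposal B on 13.

Proposal F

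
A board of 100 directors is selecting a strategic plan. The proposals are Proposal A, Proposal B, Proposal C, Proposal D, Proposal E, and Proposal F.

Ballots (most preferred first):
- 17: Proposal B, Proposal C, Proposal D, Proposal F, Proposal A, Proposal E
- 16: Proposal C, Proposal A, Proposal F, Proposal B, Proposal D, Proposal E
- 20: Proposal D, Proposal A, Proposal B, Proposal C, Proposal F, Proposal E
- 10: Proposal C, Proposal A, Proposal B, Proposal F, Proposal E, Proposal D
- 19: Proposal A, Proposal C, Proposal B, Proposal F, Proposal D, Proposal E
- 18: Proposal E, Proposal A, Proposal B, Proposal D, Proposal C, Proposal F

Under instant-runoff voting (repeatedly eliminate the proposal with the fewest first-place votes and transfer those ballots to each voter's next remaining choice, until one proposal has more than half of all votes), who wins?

Round 1: Proposal A 19, Proposal B 17, Proposal C 26, Proposal D 20, Proposal E 18, Proposal F 0. Proposal F eliminated.
Round 2: Proposal A 19, Proposal B 17, Proposal C 26, Proposal D 20, Proposal E 18. Proposal B eliminated.
Round 3: Proposal A 19, Proposal C 43, Proposal D 20, Proposal E 18. Proposal E eliminated.
Round 4: Proposal A 37, Proposal C 43, Proposal D 20. Proposal D eliminated.
Round 5: Proposal A 57, Proposal C 43. Proposal A has a majority (≥51).

Proposal A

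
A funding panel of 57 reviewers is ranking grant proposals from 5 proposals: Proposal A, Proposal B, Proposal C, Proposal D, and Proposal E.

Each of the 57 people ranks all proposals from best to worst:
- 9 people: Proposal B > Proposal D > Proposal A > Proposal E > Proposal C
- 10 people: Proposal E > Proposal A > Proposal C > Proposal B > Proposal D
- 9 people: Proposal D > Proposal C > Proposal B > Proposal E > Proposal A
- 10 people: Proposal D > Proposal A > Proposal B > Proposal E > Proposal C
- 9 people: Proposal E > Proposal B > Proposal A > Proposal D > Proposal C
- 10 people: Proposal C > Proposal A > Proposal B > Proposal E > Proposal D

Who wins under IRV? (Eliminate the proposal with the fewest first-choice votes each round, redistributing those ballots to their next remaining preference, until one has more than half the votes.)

Proposal E

Round 1: Proposal A 0, Proposal B 9, Proposal C 10, Proposal D 19, Proposal E 19. Proposal A eliminated.
Round 2: Proposal B 9, Proposal C 10, Proposal D 19, Proposal E 19. Proposal B eliminated.
Round 3: Proposal C 10, Proposal D 28, Proposal E 19. Proposal C eliminated.
Round 4: Proposal D 28, Proposal E 29. Proposal E has a majority (≥29).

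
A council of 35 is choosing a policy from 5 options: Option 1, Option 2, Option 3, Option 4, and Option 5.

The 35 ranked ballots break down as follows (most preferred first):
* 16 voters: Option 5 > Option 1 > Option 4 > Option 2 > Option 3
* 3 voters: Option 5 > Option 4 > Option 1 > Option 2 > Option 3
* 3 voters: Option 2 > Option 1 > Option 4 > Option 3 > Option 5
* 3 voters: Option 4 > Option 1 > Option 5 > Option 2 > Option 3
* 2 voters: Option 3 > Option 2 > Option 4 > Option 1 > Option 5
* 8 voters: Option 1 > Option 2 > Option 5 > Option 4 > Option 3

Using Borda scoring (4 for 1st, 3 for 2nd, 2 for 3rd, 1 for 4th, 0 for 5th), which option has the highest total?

Option 1: 16×3 + 3×2 + 3×3 + 3×3 + 2×1 + 8×4 = 106
Option 2: 16×1 + 3×1 + 3×4 + 3×1 + 2×3 + 8×3 = 64
Option 3: 16×0 + 3×0 + 3×1 + 3×0 + 2×4 + 8×0 = 11
Option 4: 16×2 + 3×3 + 3×2 + 3×4 + 2×2 + 8×1 = 71
Option 5: 16×4 + 3×4 + 3×0 + 3×2 + 2×0 + 8×2 = 98

Option 1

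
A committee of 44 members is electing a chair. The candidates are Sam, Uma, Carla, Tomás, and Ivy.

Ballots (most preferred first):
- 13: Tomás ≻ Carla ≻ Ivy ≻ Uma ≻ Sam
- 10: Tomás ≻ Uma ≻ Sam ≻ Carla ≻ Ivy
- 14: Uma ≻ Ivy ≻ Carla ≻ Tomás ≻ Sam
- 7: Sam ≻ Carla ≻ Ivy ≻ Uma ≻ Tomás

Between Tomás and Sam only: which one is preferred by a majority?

Tomás is ranked above Sam on 37 ballots; Sam above Tomás on 7.

Tomás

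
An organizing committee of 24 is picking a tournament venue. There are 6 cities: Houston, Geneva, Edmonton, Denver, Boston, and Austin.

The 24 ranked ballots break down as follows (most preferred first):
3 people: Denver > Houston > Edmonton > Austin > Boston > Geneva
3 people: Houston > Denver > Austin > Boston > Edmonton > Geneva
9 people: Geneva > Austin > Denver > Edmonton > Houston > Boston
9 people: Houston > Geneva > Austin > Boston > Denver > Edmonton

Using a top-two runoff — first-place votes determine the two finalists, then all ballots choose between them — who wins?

Round 1 first-place votes: Houston 12, Geneva 9, Edmonton 0, Denver 3, Boston 0, Austin 0. Houston and Geneva advance.
Runoff: Houston is ranked above Geneva on 15 ballots, Geneva above Houston on 9.

Houston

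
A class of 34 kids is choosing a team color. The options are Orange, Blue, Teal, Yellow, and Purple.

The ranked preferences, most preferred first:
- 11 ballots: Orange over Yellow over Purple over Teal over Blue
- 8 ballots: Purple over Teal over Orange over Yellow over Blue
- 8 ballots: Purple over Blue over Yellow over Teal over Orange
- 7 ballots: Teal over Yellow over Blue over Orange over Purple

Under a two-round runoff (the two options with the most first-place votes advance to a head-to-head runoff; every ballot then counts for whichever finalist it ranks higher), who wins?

Round 1 first-place votes: Orange 11, Blue 0, Teal 7, Yellow 0, Purple 16. Purple and Orange advance.
Runoff: Purple is ranked above Orange on 16 ballots, Orange above Purple on 18.

Orange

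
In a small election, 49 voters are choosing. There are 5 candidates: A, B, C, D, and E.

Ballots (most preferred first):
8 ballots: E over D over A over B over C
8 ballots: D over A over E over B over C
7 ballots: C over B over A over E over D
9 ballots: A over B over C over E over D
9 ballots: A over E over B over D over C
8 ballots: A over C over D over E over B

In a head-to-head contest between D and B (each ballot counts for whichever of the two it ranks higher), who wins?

D is ranked above B on 24 ballots; B above D on 25.

B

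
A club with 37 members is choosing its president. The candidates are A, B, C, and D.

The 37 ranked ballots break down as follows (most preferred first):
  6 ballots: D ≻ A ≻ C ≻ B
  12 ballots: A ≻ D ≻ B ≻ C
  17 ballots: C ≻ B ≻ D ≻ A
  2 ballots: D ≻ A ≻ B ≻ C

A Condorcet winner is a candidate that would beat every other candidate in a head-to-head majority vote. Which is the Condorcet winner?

D

D vs A: 25–12
D vs B: 20–17
D vs C: 20–17
D beats every other candidate.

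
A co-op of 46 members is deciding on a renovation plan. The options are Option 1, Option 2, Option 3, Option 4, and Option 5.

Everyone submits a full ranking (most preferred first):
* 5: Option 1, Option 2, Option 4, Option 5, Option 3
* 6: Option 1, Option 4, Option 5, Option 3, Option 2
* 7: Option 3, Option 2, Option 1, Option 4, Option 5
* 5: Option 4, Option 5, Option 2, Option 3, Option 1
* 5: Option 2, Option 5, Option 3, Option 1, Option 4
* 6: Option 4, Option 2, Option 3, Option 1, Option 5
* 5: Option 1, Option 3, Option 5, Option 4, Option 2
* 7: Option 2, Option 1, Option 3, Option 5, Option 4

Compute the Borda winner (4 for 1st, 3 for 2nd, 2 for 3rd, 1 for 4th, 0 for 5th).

Option 1: 5×4 + 6×4 + 7×2 + 5×0 + 5×1 + 6×1 + 5×4 + 7×3 = 110
Option 2: 5×3 + 6×0 + 7×3 + 5×2 + 5×4 + 6×3 + 5×0 + 7×4 = 112
Option 3: 5×0 + 6×1 + 7×4 + 5×1 + 5×2 + 6×2 + 5×3 + 7×2 = 90
Option 4: 5×2 + 6×3 + 7×1 + 5×4 + 5×0 + 6×4 + 5×1 + 7×0 = 84
Option 5: 5×1 + 6×2 + 7×0 + 5×3 + 5×3 + 6×0 + 5×2 + 7×1 = 64

Option 2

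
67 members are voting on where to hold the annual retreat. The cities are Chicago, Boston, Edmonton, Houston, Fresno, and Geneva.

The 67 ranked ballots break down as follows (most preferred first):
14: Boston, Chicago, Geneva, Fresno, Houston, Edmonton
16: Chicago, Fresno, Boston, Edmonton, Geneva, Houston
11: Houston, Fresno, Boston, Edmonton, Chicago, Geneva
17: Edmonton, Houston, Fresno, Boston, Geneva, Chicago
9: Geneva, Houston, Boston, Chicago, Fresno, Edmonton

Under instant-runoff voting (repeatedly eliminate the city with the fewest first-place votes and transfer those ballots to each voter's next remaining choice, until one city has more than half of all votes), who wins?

Round 1: Chicago 16, Boston 14, Edmonton 17, Houston 11, Fresno 0, Geneva 9. Fresno eliminated.
Round 2: Chicago 16, Boston 14, Edmonton 17, Houston 11, Geneva 9. Geneva eliminated.
Round 3: Chicago 16, Boston 14, Edmonton 17, Houston 20. Boston eliminated.
Round 4: Chicago 30, Edmonton 17, Houston 20. Edmonton eliminated.
Round 5: Chicago 30, Houston 37. Houston has a majority (≥34).

Houston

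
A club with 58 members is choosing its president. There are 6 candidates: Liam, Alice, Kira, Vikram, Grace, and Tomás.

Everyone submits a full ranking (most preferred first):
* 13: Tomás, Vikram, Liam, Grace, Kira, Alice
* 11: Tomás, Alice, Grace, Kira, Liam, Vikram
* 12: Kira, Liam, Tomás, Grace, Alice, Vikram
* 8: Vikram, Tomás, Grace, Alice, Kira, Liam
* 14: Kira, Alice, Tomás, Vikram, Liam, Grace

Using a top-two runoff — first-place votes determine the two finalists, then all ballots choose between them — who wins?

Tomás

Round 1 first-place votes: Liam 0, Alice 0, Kira 26, Vikram 8, Grace 0, Tomás 24. Kira and Tomás advance.
Runoff: Kira is ranked above Tomás on 26 ballots, Tomás above Kira on 32.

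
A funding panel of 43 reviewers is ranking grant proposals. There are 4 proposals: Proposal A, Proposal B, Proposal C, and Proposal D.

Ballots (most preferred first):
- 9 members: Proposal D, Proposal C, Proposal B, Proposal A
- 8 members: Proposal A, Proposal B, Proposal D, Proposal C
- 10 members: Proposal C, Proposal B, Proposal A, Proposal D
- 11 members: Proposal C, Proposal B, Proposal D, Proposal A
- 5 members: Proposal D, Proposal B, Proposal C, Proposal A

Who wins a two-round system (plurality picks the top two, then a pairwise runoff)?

Round 1 first-place votes: Proposal A 8, Proposal B 0, Proposal C 21, Proposal D 14. Proposal C and Proposal D advance.
Runoff: Proposal C is ranked above Proposal D on 21 ballots, Proposal D above Proposal C on 22.

Proposal D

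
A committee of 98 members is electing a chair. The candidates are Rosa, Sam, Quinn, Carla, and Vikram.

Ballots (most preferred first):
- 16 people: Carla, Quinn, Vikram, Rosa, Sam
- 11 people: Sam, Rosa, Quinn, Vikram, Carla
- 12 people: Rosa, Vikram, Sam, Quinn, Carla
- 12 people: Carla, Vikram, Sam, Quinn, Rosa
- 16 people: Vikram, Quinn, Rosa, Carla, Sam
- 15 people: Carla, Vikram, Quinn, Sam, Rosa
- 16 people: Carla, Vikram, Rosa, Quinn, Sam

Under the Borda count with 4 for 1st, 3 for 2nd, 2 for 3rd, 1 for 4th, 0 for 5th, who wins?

Vikram

Rosa: 16×1 + 11×3 + 12×4 + 12×0 + 16×2 + 15×0 + 16×2 = 161
Sam: 16×0 + 11×4 + 12×2 + 12×2 + 16×0 + 15×1 + 16×0 = 107
Quinn: 16×3 + 11×2 + 12×1 + 12×1 + 16×3 + 15×2 + 16×1 = 188
Carla: 16×4 + 11×0 + 12×0 + 12×4 + 16×1 + 15×4 + 16×4 = 252
Vikram: 16×2 + 11×1 + 12×3 + 12×3 + 16×4 + 15×3 + 16×3 = 272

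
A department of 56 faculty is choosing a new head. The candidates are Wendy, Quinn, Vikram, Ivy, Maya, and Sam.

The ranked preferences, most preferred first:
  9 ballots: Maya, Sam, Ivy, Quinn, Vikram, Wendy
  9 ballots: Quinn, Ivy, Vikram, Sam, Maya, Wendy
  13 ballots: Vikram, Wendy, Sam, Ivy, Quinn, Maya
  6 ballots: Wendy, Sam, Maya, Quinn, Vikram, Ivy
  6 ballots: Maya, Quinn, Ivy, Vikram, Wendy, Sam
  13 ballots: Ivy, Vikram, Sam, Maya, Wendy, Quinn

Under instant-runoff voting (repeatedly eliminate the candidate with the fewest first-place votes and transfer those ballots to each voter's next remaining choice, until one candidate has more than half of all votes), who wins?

Round 1: Wendy 6, Quinn 9, Vikram 13, Ivy 13, Maya 15, Sam 0. Sam eliminated.
Round 2: Wendy 6, Quinn 9, Vikram 13, Ivy 13, Maya 15. Wendy eliminated.
Round 3: Quinn 9, Vikram 13, Ivy 13, Maya 21. Quinn eliminated.
Round 4: Vikram 13, Ivy 22, Maya 21. Vikram eliminated.
Round 5: Ivy 35, Maya 21. Ivy has a majority (≥29).

Ivy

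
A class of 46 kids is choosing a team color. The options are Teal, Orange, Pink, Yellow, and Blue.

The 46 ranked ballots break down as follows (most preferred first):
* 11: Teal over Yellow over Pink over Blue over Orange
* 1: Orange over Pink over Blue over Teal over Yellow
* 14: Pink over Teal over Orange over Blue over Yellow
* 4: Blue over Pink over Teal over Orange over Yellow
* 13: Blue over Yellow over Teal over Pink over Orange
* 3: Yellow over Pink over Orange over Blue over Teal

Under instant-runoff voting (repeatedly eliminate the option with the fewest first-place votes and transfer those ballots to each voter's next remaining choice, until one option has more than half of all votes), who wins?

Round 1: Teal 11, Orange 1, Pink 14, Yellow 3, Blue 17. Orange eliminated.
Round 2: Teal 11, Pink 15, Yellow 3, Blue 17. Yellow eliminated.
Round 3: Teal 11, Pink 18, Blue 17. Teal eliminated.
Round 4: Pink 29, Blue 17. Pink has a majority (≥24).

Pink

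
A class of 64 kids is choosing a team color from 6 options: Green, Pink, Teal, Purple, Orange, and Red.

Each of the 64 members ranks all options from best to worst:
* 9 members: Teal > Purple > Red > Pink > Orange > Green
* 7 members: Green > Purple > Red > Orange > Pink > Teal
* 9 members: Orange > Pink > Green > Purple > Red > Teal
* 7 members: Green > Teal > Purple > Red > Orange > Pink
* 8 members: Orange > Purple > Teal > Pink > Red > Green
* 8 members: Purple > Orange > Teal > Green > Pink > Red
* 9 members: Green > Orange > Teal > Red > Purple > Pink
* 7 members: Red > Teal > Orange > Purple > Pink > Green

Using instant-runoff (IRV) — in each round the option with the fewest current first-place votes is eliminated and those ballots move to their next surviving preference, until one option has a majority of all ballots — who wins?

Round 1: Green 23, Pink 0, Teal 9, Purple 8, Orange 17, Red 7. Pink eliminated.
Round 2: Green 23, Teal 9, Purple 8, Orange 17, Red 7. Red eliminated.
Round 3: Green 23, Teal 16, Purple 8, Orange 17. Purple eliminated.
Round 4: Green 23, Teal 16, Orange 25. Teal eliminated.
Round 5: Green 23, Orange 41. Orange has a majority (≥33).

Orange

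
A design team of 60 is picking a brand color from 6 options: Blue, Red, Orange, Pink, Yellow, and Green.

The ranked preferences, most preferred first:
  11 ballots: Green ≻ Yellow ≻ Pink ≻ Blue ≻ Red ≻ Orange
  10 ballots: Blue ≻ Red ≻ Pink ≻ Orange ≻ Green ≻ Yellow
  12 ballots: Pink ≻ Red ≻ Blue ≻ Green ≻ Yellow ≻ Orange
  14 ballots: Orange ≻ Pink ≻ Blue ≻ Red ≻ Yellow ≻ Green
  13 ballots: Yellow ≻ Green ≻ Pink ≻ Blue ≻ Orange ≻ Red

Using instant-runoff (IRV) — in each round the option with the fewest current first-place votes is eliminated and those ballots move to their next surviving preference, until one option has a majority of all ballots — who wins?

Round 1: Blue 10, Red 0, Orange 14, Pink 12, Yellow 13, Green 11. Red eliminated.
Round 2: Blue 10, Orange 14, Pink 12, Yellow 13, Green 11. Blue eliminated.
Round 3: Orange 14, Pink 22, Yellow 13, Green 11. Green eliminated.
Round 4: Orange 14, Pink 22, Yellow 24. Orange eliminated.
Round 5: Pink 36, Yellow 24. Pink has a majority (≥31).

Pink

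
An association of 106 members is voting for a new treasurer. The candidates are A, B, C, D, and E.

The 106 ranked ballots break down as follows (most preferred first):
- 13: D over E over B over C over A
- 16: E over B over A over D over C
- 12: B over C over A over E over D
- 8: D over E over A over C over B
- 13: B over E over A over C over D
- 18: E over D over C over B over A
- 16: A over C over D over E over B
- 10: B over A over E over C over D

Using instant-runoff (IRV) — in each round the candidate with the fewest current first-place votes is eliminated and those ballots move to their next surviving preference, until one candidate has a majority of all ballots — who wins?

D

Round 1: A 16, B 35, C 0, D 21, E 34. C eliminated.
Round 2: A 16, B 35, D 21, E 34. A eliminated.
Round 3: B 35, D 37, E 34. E eliminated.
Round 4: B 51, D 55. D has a majority (≥54).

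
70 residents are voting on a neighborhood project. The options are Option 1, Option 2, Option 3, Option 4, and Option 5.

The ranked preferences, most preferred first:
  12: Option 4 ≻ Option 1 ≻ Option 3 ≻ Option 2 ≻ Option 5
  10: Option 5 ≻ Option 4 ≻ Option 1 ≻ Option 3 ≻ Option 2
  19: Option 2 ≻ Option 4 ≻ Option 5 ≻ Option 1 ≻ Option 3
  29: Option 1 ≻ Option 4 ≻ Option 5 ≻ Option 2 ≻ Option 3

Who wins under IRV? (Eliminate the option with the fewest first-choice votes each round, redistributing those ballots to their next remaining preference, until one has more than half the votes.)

Option 4

Round 1: Option 1 29, Option 2 19, Option 3 0, Option 4 12, Option 5 10. Option 3 eliminated.
Round 2: Option 1 29, Option 2 19, Option 4 12, Option 5 10. Option 5 eliminated.
Round 3: Option 1 29, Option 2 19, Option 4 22. Option 2 eliminated.
Round 4: Option 1 29, Option 4 41. Option 4 has a majority (≥36).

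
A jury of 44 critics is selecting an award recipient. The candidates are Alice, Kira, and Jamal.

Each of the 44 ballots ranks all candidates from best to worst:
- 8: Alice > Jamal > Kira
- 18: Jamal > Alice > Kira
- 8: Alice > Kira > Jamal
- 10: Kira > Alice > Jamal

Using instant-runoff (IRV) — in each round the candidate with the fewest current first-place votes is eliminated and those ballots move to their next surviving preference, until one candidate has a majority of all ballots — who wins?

Alice

Round 1: Alice 16, Kira 10, Jamal 18. Kira eliminated.
Round 2: Alice 26, Jamal 18. Alice has a majority (≥23).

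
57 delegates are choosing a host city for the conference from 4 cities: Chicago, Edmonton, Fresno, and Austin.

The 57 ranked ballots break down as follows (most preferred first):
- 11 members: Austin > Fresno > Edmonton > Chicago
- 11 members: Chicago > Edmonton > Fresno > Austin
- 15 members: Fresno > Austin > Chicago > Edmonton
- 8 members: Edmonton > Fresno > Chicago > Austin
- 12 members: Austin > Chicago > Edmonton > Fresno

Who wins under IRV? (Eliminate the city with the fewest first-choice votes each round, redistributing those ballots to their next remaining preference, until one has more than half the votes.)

Round 1: Chicago 11, Edmonton 8, Fresno 15, Austin 23. Edmonton eliminated.
Round 2: Chicago 11, Fresno 23, Austin 23. Chicago eliminated.
Round 3: Fresno 34, Austin 23. Fresno has a majority (≥29).

Fresno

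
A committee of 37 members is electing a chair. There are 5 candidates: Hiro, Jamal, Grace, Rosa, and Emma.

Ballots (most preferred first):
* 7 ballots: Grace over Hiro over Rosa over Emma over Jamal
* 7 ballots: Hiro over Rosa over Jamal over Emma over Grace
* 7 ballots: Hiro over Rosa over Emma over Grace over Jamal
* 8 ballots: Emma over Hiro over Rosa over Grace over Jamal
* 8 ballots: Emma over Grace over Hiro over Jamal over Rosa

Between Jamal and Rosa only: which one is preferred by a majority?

Jamal is ranked above Rosa on 8 ballots; Rosa above Jamal on 29.

Rosa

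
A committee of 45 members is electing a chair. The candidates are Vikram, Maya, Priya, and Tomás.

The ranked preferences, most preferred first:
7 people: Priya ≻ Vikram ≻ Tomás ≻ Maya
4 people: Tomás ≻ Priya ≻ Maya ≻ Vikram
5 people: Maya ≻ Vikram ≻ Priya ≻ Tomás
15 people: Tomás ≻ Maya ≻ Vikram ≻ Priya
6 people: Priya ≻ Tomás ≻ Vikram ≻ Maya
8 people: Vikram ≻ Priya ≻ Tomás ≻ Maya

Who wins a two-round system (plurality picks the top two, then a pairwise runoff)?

Round 1 first-place votes: Vikram 8, Maya 5, Priya 13, Tomás 19. Tomás and Priya advance.
Runoff: Tomás is ranked above Priya on 19 ballots, Priya above Tomás on 26.

Priya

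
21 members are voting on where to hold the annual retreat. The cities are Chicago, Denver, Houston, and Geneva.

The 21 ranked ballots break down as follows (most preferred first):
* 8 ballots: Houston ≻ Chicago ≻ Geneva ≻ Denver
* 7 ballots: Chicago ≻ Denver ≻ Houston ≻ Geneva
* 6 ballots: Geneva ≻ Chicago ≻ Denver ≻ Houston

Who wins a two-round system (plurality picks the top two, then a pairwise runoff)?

Round 1 first-place votes: Chicago 7, Denver 0, Houston 8, Geneva 6. Houston and Chicago advance.
Runoff: Houston is ranked above Chicago on 8 ballots, Chicago above Houston on 13.

Chicago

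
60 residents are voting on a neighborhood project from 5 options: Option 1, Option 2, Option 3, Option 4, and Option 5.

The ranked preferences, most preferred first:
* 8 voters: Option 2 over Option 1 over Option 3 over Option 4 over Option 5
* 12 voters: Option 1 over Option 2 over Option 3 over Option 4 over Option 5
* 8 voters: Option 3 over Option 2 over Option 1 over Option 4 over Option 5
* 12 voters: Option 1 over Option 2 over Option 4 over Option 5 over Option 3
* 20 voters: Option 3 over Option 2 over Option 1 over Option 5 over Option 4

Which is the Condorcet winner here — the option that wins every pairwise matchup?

Option 2 vs Option 1: 36–24
Option 2 vs Option 3: 32–28
Option 2 vs Option 4: 60–0
Option 2 vs Option 5: 60–0
Option 2 beats every other option.

Option 2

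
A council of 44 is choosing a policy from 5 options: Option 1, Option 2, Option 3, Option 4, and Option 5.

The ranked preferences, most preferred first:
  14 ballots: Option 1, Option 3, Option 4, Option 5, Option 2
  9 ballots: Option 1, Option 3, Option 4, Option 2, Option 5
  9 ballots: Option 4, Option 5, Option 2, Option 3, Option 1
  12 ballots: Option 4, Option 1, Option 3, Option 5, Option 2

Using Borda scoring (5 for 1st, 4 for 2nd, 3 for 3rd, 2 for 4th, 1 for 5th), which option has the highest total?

Option 1: 14×5 + 9×5 + 9×1 + 12×4 = 172
Option 2: 14×1 + 9×2 + 9×3 + 12×1 = 71
Option 3: 14×4 + 9×4 + 9×2 + 12×3 = 146
Option 4: 14×3 + 9×3 + 9×5 + 12×5 = 174
Option 5: 14×2 + 9×1 + 9×4 + 12×2 = 97

Option 4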